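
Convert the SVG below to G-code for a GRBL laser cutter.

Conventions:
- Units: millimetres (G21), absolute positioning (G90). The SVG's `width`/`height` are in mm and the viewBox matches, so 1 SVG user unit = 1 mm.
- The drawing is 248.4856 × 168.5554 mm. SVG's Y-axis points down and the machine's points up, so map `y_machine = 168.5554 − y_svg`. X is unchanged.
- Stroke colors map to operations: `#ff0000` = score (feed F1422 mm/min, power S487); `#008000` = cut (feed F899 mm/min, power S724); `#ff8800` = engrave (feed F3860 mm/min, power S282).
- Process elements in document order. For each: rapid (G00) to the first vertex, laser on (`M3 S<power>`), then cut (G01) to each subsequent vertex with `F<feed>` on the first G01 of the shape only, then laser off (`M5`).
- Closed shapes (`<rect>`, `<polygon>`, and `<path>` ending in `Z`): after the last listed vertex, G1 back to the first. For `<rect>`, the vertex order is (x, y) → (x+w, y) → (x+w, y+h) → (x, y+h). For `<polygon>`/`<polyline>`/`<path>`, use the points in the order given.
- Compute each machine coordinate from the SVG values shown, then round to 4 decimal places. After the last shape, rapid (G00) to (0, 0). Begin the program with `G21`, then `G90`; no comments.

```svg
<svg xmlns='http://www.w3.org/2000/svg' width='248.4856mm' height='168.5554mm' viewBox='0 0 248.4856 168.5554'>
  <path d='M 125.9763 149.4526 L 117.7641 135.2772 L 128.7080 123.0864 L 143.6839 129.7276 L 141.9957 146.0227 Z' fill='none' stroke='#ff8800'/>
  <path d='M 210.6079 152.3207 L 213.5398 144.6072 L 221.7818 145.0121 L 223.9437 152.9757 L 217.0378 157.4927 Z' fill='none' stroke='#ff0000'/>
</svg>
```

G21
G90
G00 X125.9763 Y19.1028
M3 S282
G01 X117.7641 Y33.2782 F3860
G01 X128.7080 Y45.4690
G01 X143.6839 Y38.8278
G01 X141.9957 Y22.5327
G01 X125.9763 Y19.1028
M5
G00 X210.6079 Y16.2347
M3 S487
G01 X213.5398 Y23.9482 F1422
G01 X221.7818 Y23.5433
G01 X223.9437 Y15.5797
G01 X217.0378 Y11.0627
G01 X210.6079 Y16.2347
M5
G00 X0.0000 Y0.0000

Since the viewBox matches the mm dimensions, user units are millimetres directly. The only transform is the Y-flip y_m = 168.5554 − y_svg.

Shape 1 is a regular polygon drawn with `<path>`. Its stroke #ff8800 means engrave at S282, F3860. After flipping Y the toolpath is (125.9763,19.1028) → (117.7641,33.2782) → (128.7080,45.4690) → (143.6839,38.8278) → (141.9957,22.5327) → (125.9763,19.1028), returning to the start.

Shape 2 is a regular polygon drawn with `<path>`. Its stroke #ff0000 means score at S487, F1422. After flipping Y the toolpath is (210.6079,16.2347) → (213.5398,23.9482) → (221.7818,23.5433) → (223.9437,15.5797) → (217.0378,11.0627) → (210.6079,16.2347), returning to the start.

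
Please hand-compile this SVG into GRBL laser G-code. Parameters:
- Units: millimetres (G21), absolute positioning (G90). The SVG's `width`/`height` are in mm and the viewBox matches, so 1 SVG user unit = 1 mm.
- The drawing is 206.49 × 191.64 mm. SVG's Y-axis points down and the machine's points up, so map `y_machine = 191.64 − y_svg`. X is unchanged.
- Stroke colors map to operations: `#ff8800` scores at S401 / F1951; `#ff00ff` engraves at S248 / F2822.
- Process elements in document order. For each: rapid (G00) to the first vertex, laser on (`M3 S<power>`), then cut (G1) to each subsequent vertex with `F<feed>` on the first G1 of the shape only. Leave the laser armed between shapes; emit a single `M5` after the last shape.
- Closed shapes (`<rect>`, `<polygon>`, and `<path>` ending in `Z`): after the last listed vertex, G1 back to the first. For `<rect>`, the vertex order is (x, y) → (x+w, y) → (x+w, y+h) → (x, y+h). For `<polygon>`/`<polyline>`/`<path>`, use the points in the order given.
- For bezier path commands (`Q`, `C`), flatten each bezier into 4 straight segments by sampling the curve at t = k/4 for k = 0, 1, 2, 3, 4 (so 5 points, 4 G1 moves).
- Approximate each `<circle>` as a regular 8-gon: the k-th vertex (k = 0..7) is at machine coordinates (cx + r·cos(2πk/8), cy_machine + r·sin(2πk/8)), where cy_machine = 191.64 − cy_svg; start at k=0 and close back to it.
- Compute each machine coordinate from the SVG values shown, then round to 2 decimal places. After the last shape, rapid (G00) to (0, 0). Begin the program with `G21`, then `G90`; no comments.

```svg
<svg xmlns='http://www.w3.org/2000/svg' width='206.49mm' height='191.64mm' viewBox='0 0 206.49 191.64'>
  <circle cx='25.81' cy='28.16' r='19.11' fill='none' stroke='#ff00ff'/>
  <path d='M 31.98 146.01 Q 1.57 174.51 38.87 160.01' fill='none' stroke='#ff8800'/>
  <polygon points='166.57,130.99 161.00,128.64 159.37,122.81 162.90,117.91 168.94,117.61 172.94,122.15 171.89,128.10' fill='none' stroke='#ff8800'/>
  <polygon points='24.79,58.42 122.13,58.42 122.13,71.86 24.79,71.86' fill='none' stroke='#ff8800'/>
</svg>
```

1 u = 1 mm; y_m = 191.64 − y.

[1] `<circle>` circle, #ff00ff→engrave S248 F2822: (44.92,163.48) → (39.32,176.99) → (25.81,182.59) → (12.30,176.99) → (6.70,163.48) → (12.30,149.97) → (25.81,144.37) → (39.32,149.97) → (44.92,163.48) (closed)

[2] `<path>` quadratic bezier, #ff8800→score S401 F1951: (31.98,45.63) → (21.01,34.07) → (18.50,27.88) → (24.45,27.07) → (38.87,31.63)

[3] `<polygon>` regular polygon, #ff8800→score S401 F1951: (166.57,60.65) → (161.00,63.00) → (159.37,68.83) → (162.90,73.73) → (168.94,74.03) → (172.94,69.49) → (171.89,63.54) → (166.57,60.65) (closed)

[4] `<polygon>` rectangle, #ff8800→score S401 F1951: (24.79,133.22) → (122.13,133.22) → (122.13,119.78) → (24.79,119.78) → (24.79,133.22) (closed)

G21
G90
G00 X44.92 Y163.48
M3 S248
G1 X39.32 Y176.99 F2822
G1 X25.81 Y182.59
G1 X12.30 Y176.99
G1 X6.70 Y163.48
G1 X12.30 Y149.97
G1 X25.81 Y144.37
G1 X39.32 Y149.97
G1 X44.92 Y163.48
G00 X31.98 Y45.63
M3 S401
G1 X21.01 Y34.07 F1951
G1 X18.50 Y27.88
G1 X24.45 Y27.07
G1 X38.87 Y31.63
G00 X166.57 Y60.65
M3 S401
G1 X161.00 Y63.00 F1951
G1 X159.37 Y68.83
G1 X162.90 Y73.73
G1 X168.94 Y74.03
G1 X172.94 Y69.49
G1 X171.89 Y63.54
G1 X166.57 Y60.65
G00 X24.79 Y133.22
M3 S401
G1 X122.13 Y133.22 F1951
G1 X122.13 Y119.78
G1 X24.79 Y119.78
G1 X24.79 Y133.22
M5
G00 X0.00 Y0.00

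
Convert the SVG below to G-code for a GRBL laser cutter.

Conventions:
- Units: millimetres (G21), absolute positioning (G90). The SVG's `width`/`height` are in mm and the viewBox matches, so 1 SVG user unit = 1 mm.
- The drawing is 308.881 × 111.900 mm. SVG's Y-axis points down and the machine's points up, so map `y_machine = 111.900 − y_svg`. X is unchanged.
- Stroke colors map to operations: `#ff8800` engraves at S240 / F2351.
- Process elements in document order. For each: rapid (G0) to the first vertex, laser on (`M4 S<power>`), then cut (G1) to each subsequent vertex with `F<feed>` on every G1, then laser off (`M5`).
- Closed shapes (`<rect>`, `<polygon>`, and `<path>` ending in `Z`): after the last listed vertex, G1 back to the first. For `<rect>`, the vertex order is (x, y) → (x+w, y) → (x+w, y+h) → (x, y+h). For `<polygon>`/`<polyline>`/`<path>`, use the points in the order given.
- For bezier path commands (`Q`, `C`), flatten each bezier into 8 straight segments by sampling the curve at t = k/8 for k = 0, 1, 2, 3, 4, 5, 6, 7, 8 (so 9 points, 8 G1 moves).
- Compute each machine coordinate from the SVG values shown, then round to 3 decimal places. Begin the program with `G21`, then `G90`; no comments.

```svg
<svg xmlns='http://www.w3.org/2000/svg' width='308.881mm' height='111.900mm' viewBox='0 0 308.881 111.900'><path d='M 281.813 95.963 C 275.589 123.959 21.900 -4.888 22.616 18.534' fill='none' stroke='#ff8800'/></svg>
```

Since the viewBox matches the mm dimensions, user units are millimetres directly. The only transform is the Y-flip y_m = 111.900 − y_svg.

Shape 1 is a cubic bezier drawn with `<path>`. Its stroke #ff8800 means engrave at S240, F2351. After flipping Y the toolpath is (281.813,15.937) → (268.859,12.187) → (238.587,19.518) → (196.878,34.309) → (149.612,52.936) → (102.672,71.778) → (61.938,87.212) → (33.293,95.615) → (22.616,93.366).

G21
G90
G0 X281.813 Y15.937
M4 S240
G1 X268.859 Y12.187 F2351
G1 X238.587 Y19.518 F2351
G1 X196.878 Y34.309 F2351
G1 X149.612 Y52.936 F2351
G1 X102.672 Y71.778 F2351
G1 X61.938 Y87.212 F2351
G1 X33.293 Y95.615 F2351
G1 X22.616 Y93.366 F2351
M5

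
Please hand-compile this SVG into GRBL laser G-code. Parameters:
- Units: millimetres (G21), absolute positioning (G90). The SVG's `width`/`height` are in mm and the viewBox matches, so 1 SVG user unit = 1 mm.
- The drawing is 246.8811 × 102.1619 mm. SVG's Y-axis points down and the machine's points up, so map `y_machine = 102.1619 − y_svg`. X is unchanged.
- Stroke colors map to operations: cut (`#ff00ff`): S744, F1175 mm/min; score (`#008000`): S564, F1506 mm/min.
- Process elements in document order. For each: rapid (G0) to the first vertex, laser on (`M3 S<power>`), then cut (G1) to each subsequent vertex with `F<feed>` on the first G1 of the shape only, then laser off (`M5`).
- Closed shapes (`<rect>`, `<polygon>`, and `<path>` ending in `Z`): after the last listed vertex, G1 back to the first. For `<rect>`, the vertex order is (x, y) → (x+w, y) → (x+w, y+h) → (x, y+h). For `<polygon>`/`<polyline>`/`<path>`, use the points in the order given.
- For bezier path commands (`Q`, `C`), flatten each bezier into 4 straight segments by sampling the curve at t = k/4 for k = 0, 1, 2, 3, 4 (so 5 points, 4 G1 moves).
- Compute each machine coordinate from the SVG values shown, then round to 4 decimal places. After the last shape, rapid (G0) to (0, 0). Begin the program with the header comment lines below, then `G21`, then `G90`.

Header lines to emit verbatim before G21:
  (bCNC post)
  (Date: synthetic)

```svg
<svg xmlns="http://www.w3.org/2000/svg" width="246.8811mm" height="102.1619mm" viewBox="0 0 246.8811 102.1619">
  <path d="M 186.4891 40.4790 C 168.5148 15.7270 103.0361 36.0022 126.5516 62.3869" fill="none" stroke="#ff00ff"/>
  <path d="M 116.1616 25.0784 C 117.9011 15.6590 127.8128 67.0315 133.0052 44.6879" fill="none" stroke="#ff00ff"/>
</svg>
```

(bCNC post)
(Date: synthetic)
G21
G90
G0 X186.4891 Y61.6829
M3 S744
G1 X166.2341 Y72.4124 F1175
G1 X140.9617 Y69.9052
G1 X123.4686 Y57.8099
G1 X126.5516 Y39.7750
M5
G0 X116.1616 Y77.0835
M3 S744
G1 X118.7971 Y74.8513 F1175
G1 X123.2886 Y62.4322
G1 X128.4275 Y52.4364
G1 X133.0052 Y57.4740
M5
G0 X0.0000 Y0.0000

viewBox `0 0 246.8811 102.1619` with mm width/height → 1 unit = 1 mm. Flip: y_m = 102.1619 − y_svg.

**Shape 1** — `<path>` cubic bezier, stroke `#ff00ff` → cut (S744, F1175). Control points (SVG): P0=(186.4891,40.4790), P1=(168.5148,15.7270), P2=(103.0361,36.0022), P3=(126.5516,62.3869); sampled at t=k/4. Machine vertices: (186.4891,61.6829) → (166.2341,72.4124) → (140.9617,69.9052) → (123.4686,57.8099) → (126.5516,39.7750). Open path.

**Shape 2** — `<path>` cubic bezier, stroke `#ff00ff` → cut (S744, F1175). Control points (SVG): P0=(116.1616,25.0784), P1=(117.9011,15.6590), P2=(127.8128,67.0315), P3=(133.0052,44.6879); sampled at t=k/4. Machine vertices: (116.1616,77.0835) → (118.7971,74.8513) → (123.2886,62.4322) → (128.4275,52.4364) → (133.0052,57.4740). Open path.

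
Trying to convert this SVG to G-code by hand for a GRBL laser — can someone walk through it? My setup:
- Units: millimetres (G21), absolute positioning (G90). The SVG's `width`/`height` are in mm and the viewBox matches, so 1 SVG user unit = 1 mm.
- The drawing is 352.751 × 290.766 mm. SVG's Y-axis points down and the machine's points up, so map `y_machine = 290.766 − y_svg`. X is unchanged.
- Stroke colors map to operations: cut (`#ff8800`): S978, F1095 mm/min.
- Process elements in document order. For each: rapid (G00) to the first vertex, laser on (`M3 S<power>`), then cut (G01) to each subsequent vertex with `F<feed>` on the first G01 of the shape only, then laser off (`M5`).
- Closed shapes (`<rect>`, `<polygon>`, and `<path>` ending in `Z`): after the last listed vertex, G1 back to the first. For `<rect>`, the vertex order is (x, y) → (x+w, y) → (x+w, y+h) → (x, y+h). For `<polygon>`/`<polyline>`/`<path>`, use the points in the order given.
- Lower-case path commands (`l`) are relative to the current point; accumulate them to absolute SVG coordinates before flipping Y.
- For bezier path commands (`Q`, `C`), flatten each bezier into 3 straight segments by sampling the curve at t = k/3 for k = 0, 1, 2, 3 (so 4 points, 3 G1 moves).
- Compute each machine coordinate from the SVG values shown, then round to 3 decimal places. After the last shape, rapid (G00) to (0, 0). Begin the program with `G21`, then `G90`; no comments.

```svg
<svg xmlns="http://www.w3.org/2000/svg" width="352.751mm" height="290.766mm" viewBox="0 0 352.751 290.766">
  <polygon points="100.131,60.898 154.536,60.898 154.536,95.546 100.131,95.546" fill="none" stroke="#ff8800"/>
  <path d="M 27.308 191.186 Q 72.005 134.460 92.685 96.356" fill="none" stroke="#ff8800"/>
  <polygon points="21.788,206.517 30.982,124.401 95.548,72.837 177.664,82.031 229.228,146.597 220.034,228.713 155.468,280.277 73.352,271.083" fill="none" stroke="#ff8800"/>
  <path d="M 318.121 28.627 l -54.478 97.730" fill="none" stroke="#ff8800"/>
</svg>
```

viewBox `0 0 352.751 290.766` with mm width/height → 1 unit = 1 mm. Flip: y_m = 290.766 − y_svg.

**Shape 1** — `<polygon>` rectangle, stroke `#ff8800` → cut (S978, F1095). Machine vertices: (100.131,229.868) → (154.536,229.868) → (154.536,195.220) → (100.131,195.220) → (100.131,229.868). Closed: final G1 returns to the first vertex.

**Shape 2** — `<path>` quadratic bezier, stroke `#ff8800` → cut (S978, F1095). Control points (SVG): P0=(27.308,191.186), P1=(72.005,134.460), P2=(92.685,96.356); sampled at t=k/3. Machine vertices: (27.308,99.580) → (54.437,135.328) → (76.230,166.938) → (92.685,194.410). Open path.

**Shape 3** — `<polygon>` regular polygon, stroke `#ff8800` → cut (S978, F1095). Machine vertices: (21.788,84.249) → (30.982,166.365) → (95.548,217.929) → (177.664,208.735) → (229.228,144.169) → (220.034,62.053) → (155.468,10.489) → (73.352,19.683) → (21.788,84.249). Closed: final G1 returns to the first vertex.

**Shape 4** — `<path>` line segment, stroke `#ff8800` → cut (S978, F1095). Machine vertices: (318.121,262.139) → (263.643,164.409). Open path.

G21
G90
G00 X100.131 Y229.868
M3 S978
G01 X154.536 Y229.868 F1095
G01 X154.536 Y195.220
G01 X100.131 Y195.220
G01 X100.131 Y229.868
M5
G00 X27.308 Y99.580
M3 S978
G01 X54.437 Y135.328 F1095
G01 X76.230 Y166.938
G01 X92.685 Y194.410
M5
G00 X21.788 Y84.249
M3 S978
G01 X30.982 Y166.365 F1095
G01 X95.548 Y217.929
G01 X177.664 Y208.735
G01 X229.228 Y144.169
G01 X220.034 Y62.053
G01 X155.468 Y10.489
G01 X73.352 Y19.683
G01 X21.788 Y84.249
M5
G00 X318.121 Y262.139
M3 S978
G01 X263.643 Y164.409 F1095
M5
G00 X0.000 Y0.000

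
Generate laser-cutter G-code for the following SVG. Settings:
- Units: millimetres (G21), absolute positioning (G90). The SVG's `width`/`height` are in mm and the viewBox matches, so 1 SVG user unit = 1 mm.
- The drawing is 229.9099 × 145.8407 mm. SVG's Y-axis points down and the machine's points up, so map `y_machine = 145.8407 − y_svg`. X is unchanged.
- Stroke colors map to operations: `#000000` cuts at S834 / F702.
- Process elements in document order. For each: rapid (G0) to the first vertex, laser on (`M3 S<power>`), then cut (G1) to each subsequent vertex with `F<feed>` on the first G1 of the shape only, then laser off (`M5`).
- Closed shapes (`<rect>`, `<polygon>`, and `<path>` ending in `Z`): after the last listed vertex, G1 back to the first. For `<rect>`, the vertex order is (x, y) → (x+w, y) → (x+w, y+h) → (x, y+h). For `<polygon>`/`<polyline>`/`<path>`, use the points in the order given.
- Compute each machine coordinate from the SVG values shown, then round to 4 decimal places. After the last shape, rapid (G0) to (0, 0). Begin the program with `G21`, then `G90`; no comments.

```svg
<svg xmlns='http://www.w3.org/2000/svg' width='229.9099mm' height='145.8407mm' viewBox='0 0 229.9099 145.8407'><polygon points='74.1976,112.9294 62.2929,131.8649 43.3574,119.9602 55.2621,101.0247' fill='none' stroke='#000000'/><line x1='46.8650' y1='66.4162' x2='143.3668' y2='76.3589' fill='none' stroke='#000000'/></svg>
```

1 u = 1 mm; y_m = 145.8407 − y.

[1] `<polygon>` regular polygon, #000000→cut S834 F702: (74.1976,32.9113) → (62.2929,13.9758) → (43.3574,25.8805) → (55.2621,44.8160) → (74.1976,32.9113) (closed)

[2] `<line>` line segment, #000000→cut S834 F702: (46.8650,79.4245) → (143.3668,69.4818)

G21
G90
G0 X74.1976 Y32.9113
M3 S834
G1 X62.2929 Y13.9758 F702
G1 X43.3574 Y25.8805
G1 X55.2621 Y44.8160
G1 X74.1976 Y32.9113
M5
G0 X46.8650 Y79.4245
M3 S834
G1 X143.3668 Y69.4818 F702
M5
G0 X0.0000 Y0.0000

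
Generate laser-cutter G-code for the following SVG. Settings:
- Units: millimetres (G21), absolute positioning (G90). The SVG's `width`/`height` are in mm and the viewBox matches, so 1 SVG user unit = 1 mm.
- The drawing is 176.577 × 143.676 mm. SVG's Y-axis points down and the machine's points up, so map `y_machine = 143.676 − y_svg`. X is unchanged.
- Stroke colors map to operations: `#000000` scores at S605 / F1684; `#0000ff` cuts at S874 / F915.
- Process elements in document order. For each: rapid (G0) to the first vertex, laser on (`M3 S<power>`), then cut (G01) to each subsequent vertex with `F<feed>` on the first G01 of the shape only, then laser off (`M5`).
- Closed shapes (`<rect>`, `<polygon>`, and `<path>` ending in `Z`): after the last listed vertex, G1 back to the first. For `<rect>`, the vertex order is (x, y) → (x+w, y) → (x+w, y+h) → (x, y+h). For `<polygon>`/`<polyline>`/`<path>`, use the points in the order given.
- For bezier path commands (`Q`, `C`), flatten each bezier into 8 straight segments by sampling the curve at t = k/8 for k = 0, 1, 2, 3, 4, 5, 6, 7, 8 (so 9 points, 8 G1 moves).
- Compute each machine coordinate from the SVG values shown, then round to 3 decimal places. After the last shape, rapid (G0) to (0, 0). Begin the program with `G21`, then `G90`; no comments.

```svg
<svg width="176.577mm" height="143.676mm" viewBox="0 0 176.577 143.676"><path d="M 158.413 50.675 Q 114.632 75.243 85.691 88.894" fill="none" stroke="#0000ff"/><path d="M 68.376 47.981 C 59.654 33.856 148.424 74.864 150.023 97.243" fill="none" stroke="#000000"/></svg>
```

Since the viewBox matches the mm dimensions, user units are millimetres directly. The only transform is the Y-flip y_m = 143.676 − y_svg.

Shape 1 is a quadratic bezier drawn with `<path>`. Its stroke #0000ff means cut at S874, F915. After flipping Y the toolpath is (158.413,93.001) → (147.700,87.030) → (137.450,81.399) → (127.664,76.110) → (118.342,71.162) → (109.484,66.555) → (101.089,62.290) → (93.158,58.365) → (85.691,54.782).

Shape 2 is a cubic bezier drawn with `<path>`. Its stroke #000000 means score at S605, F1684. After flipping Y the toolpath is (68.376,95.695) → (69.315,98.552) → (77.229,97.104) → (89.955,92.216) → (105.329,84.753) → (121.187,75.579) → (135.365,65.558) → (145.698,55.554) → (150.023,46.433).

G21
G90
G0 X158.413 Y93.001
M3 S874
G01 X147.700 Y87.030 F915
G01 X137.450 Y81.399
G01 X127.664 Y76.110
G01 X118.342 Y71.162
G01 X109.484 Y66.555
G01 X101.089 Y62.290
G01 X93.158 Y58.365
G01 X85.691 Y54.782
M5
G0 X68.376 Y95.695
M3 S605
G01 X69.315 Y98.552 F1684
G01 X77.229 Y97.104
G01 X89.955 Y92.216
G01 X105.329 Y84.753
G01 X121.187 Y75.579
G01 X135.365 Y65.558
G01 X145.698 Y55.554
G01 X150.023 Y46.433
M5
G0 X0.000 Y0.000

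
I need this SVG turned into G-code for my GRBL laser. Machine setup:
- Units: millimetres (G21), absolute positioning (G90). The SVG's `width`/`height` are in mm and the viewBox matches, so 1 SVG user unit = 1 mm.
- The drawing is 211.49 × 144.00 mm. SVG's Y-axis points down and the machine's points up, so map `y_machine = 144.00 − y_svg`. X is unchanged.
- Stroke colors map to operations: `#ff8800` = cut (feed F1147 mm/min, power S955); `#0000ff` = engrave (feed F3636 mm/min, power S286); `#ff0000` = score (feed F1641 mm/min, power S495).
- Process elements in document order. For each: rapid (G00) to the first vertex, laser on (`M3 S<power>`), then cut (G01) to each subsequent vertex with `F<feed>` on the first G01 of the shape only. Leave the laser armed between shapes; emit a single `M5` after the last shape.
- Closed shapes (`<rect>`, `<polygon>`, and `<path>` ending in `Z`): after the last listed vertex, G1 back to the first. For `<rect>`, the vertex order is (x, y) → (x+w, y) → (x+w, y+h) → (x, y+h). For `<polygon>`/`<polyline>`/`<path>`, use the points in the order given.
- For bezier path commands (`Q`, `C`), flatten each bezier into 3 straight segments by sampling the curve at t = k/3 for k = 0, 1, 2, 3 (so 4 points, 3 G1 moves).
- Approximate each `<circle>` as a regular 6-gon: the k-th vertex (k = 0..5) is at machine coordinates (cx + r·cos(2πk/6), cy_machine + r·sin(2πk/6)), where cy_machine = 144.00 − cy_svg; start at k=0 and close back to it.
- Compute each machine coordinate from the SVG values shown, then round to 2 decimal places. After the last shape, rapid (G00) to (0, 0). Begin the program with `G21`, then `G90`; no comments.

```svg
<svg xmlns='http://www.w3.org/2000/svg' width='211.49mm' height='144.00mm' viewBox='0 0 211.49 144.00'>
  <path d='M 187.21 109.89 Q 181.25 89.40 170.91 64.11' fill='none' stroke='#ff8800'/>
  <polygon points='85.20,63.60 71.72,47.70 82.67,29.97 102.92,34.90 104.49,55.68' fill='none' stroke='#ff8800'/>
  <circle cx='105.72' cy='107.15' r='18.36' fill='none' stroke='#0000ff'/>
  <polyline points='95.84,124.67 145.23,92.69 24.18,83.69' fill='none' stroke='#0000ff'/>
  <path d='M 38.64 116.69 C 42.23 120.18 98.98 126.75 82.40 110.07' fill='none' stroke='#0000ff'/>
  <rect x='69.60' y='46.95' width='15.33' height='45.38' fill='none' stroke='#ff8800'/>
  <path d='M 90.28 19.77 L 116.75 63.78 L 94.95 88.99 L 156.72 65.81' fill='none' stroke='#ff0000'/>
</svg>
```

viewBox `0 0 211.49 144.00` with mm width/height → 1 unit = 1 mm. Flip: y_m = 144.00 − y_svg.

**Shape 1** — `<path>` quadratic bezier, stroke `#ff8800` → cut (S955, F1147). Control points (SVG): P0=(187.21,109.89), P1=(181.25,89.40), P2=(170.91,64.11); sampled at t=k/3. Machine vertices: (187.21,34.11) → (182.75,48.30) → (177.32,63.56) → (170.91,79.89). Open path.

**Shape 2** — `<polygon>` regular polygon, stroke `#ff8800` → cut (S955, F1147). Machine vertices: (85.20,80.40) → (71.72,96.30) → (82.67,114.03) → (102.92,109.10) → (104.49,88.32) → (85.20,80.40). Closed: final G1 returns to the first vertex.

**Shape 3** — `<circle>` circle, stroke `#0000ff` → engrave (S286, F3636). Machine vertices: (124.08,36.85) → (114.90,52.75) → (96.54,52.75) → (87.36,36.85) → (96.54,20.95) → (114.90,20.95) → (124.08,36.85). Closed: final G1 returns to the first vertex.

**Shape 4** — `<polyline>` open polyline, stroke `#0000ff` → engrave (S286, F3636). Machine vertices: (95.84,19.33) → (145.23,51.31) → (24.18,60.31). Open path.

**Shape 5** — `<path>` cubic bezier, stroke `#0000ff` → engrave (S286, F3636). Control points (SVG): P0=(38.64,116.69), P1=(42.23,120.18), P2=(98.98,126.75), P3=(82.40,110.07); sampled at t=k/3. Machine vertices: (38.64,27.31) → (55.27,23.77) → (79.22,24.02) → (82.40,33.93). Open path.

**Shape 6** — `<rect>` rectangle, stroke `#ff8800` → cut (S955, F1147). Machine vertices: (69.60,97.05) → (84.93,97.05) → (84.93,51.67) → (69.60,51.67) → (69.60,97.05). Closed: final G1 returns to the first vertex.

**Shape 7** — `<path>` open polyline, stroke `#ff0000` → score (S495, F1641). Machine vertices: (90.28,124.23) → (116.75,80.22) → (94.95,55.01) → (156.72,78.19). Open path.

G21
G90
G00 X187.21 Y34.11
M3 S955
G01 X182.75 Y48.30 F1147
G01 X177.32 Y63.56
G01 X170.91 Y79.89
G00 X85.20 Y80.40
M3 S955
G01 X71.72 Y96.30 F1147
G01 X82.67 Y114.03
G01 X102.92 Y109.10
G01 X104.49 Y88.32
G01 X85.20 Y80.40
G00 X124.08 Y36.85
M3 S286
G01 X114.90 Y52.75 F3636
G01 X96.54 Y52.75
G01 X87.36 Y36.85
G01 X96.54 Y20.95
G01 X114.90 Y20.95
G01 X124.08 Y36.85
G00 X95.84 Y19.33
M3 S286
G01 X145.23 Y51.31 F3636
G01 X24.18 Y60.31
G00 X38.64 Y27.31
M3 S286
G01 X55.27 Y23.77 F3636
G01 X79.22 Y24.02
G01 X82.40 Y33.93
G00 X69.60 Y97.05
M3 S955
G01 X84.93 Y97.05 F1147
G01 X84.93 Y51.67
G01 X69.60 Y51.67
G01 X69.60 Y97.05
G00 X90.28 Y124.23
M3 S495
G01 X116.75 Y80.22 F1641
G01 X94.95 Y55.01
G01 X156.72 Y78.19
M5
G00 X0.00 Y0.00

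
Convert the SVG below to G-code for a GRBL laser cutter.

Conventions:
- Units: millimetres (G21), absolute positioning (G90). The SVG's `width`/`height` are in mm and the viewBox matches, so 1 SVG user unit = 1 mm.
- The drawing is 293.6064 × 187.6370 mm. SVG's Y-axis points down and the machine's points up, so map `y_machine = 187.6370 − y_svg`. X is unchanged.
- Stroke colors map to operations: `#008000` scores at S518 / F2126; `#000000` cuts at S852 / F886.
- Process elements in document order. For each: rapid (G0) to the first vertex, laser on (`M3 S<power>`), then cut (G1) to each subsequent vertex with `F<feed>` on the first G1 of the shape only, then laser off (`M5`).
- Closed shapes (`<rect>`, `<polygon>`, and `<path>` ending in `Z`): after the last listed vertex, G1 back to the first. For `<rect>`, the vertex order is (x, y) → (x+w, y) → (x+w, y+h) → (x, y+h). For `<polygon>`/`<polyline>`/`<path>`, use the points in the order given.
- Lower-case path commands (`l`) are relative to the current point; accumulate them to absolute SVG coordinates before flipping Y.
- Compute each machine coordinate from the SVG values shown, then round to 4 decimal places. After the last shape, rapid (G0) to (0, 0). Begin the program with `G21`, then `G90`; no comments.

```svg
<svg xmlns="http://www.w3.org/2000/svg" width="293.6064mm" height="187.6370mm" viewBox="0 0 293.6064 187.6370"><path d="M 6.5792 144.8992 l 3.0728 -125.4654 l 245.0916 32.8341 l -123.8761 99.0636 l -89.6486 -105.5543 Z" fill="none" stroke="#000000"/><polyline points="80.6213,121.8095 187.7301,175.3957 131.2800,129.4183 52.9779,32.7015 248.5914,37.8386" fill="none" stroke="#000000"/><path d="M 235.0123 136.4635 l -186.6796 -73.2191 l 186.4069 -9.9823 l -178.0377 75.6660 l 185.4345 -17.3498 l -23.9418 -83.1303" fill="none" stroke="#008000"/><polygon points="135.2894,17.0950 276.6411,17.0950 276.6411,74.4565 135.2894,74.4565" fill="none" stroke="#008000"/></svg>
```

Since the viewBox matches the mm dimensions, user units are millimetres directly. The only transform is the Y-flip y_m = 187.6370 − y_svg.

Shape 1 is a closed polygon drawn with `<path>`. Its stroke #000000 means cut at S852, F886. After flipping Y the toolpath is (6.5792,42.7378) → (9.6520,168.2032) → (254.7436,135.3691) → (130.8675,36.3055) → (41.2189,141.8598) → (6.5792,42.7378), returning to the start.

Shape 2 is a open polyline drawn with `<polyline>`. Its stroke #000000 means cut at S852, F886. After flipping Y the toolpath is (80.6213,65.8275) → (187.7301,12.2413) → (131.2800,58.2187) → (52.9779,154.9355) → (248.5914,149.7984).

Shape 3 is a open polyline drawn with `<path>`. Its stroke #008000 means score at S518, F2126. After flipping Y the toolpath is (235.0123,51.1735) → (48.3327,124.3926) → (234.7396,134.3749) → (56.7019,58.7089) → (242.1364,76.0587) → (218.1946,159.1890).

Shape 4 is a rectangle drawn with `<polygon>`. Its stroke #008000 means score at S518, F2126. After flipping Y the toolpath is (135.2894,170.5420) → (276.6411,170.5420) → (276.6411,113.1805) → (135.2894,113.1805) → (135.2894,170.5420), returning to the start.

G21
G90
G0 X6.5792 Y42.7378
M3 S852
G1 X9.6520 Y168.2032 F886
G1 X254.7436 Y135.3691
G1 X130.8675 Y36.3055
G1 X41.2189 Y141.8598
G1 X6.5792 Y42.7378
M5
G0 X80.6213 Y65.8275
M3 S852
G1 X187.7301 Y12.2413 F886
G1 X131.2800 Y58.2187
G1 X52.9779 Y154.9355
G1 X248.5914 Y149.7984
M5
G0 X235.0123 Y51.1735
M3 S518
G1 X48.3327 Y124.3926 F2126
G1 X234.7396 Y134.3749
G1 X56.7019 Y58.7089
G1 X242.1364 Y76.0587
G1 X218.1946 Y159.1890
M5
G0 X135.2894 Y170.5420
M3 S518
G1 X276.6411 Y170.5420 F2126
G1 X276.6411 Y113.1805
G1 X135.2894 Y113.1805
G1 X135.2894 Y170.5420
M5
G0 X0.0000 Y0.0000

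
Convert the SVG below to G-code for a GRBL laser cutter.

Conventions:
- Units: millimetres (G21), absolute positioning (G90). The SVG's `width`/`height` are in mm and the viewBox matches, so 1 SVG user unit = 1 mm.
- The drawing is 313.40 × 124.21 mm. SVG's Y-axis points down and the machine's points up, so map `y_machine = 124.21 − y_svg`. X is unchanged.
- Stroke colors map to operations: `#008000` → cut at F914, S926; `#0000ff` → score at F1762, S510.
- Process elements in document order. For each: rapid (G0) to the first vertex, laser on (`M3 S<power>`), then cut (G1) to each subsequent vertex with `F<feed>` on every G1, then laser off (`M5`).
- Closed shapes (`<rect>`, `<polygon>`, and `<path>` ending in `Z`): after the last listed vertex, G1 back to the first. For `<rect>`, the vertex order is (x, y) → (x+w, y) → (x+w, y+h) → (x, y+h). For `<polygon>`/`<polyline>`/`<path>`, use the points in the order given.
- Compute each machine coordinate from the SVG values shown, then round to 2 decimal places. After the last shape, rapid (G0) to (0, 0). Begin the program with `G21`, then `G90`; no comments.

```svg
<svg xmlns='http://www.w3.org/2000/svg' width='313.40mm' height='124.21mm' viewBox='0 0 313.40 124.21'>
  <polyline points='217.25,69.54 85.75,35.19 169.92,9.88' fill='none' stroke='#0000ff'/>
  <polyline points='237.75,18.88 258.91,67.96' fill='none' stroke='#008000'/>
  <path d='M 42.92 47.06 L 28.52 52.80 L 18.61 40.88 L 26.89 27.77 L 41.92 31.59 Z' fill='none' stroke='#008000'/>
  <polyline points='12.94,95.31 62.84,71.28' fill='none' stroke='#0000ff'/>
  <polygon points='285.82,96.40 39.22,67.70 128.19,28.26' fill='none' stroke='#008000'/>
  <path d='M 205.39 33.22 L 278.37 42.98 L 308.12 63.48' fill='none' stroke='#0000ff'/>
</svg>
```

1 u = 1 mm; y_m = 124.21 − y.

[1] `<polyline>` open polyline, #0000ff→score S510 F1762: (217.25,54.67) → (85.75,89.02) → (169.92,114.33)

[2] `<polyline>` line segment, #008000→cut S926 F914: (237.75,105.33) → (258.91,56.25)

[3] `<path>` regular polygon, #008000→cut S926 F914: (42.92,77.15) → (28.52,71.41) → (18.61,83.33) → (26.89,96.44) → (41.92,92.62) → (42.92,77.15) (closed)

[4] `<polyline>` line segment, #0000ff→score S510 F1762: (12.94,28.90) → (62.84,52.93)

[5] `<polygon>` closed polygon, #008000→cut S926 F914: (285.82,27.81) → (39.22,56.51) → (128.19,95.95) → (285.82,27.81) (closed)

[6] `<path>` open polyline, #0000ff→score S510 F1762: (205.39,90.99) → (278.37,81.23) → (308.12,60.73)

G21
G90
G0 X217.25 Y54.67
M3 S510
G1 X85.75 Y89.02 F1762
G1 X169.92 Y114.33 F1762
M5
G0 X237.75 Y105.33
M3 S926
G1 X258.91 Y56.25 F914
M5
G0 X42.92 Y77.15
M3 S926
G1 X28.52 Y71.41 F914
G1 X18.61 Y83.33 F914
G1 X26.89 Y96.44 F914
G1 X41.92 Y92.62 F914
G1 X42.92 Y77.15 F914
M5
G0 X12.94 Y28.90
M3 S510
G1 X62.84 Y52.93 F1762
M5
G0 X285.82 Y27.81
M3 S926
G1 X39.22 Y56.51 F914
G1 X128.19 Y95.95 F914
G1 X285.82 Y27.81 F914
M5
G0 X205.39 Y90.99
M3 S510
G1 X278.37 Y81.23 F1762
G1 X308.12 Y60.73 F1762
M5
G0 X0.00 Y0.00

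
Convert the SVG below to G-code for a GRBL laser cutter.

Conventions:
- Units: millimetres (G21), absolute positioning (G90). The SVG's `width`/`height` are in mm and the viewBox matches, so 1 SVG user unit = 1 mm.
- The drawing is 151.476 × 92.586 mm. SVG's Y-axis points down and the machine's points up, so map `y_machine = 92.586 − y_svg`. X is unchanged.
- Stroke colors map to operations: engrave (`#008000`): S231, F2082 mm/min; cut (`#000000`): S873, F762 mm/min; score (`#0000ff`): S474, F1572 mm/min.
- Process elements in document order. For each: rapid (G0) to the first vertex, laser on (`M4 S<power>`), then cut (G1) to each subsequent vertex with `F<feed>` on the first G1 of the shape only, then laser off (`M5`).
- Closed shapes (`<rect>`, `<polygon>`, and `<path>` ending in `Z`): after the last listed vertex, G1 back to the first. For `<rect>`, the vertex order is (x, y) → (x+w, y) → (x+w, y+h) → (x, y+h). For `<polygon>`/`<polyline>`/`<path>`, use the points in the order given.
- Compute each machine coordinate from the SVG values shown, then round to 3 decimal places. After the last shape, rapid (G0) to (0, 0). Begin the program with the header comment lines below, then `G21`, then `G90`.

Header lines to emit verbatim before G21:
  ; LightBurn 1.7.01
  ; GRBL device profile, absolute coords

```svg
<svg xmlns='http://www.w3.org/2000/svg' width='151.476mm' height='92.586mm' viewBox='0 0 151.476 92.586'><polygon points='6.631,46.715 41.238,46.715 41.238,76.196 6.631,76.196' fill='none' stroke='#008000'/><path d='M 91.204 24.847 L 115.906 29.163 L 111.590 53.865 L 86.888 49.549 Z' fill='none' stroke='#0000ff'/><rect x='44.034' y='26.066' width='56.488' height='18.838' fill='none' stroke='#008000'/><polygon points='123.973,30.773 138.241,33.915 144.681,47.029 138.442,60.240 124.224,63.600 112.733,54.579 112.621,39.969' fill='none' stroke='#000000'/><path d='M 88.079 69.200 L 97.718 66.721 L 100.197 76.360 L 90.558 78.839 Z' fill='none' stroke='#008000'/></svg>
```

viewBox `0 0 151.476 92.586` with mm width/height → 1 unit = 1 mm. Flip: y_m = 92.586 − y_svg.

**Shape 1** — `<polygon>` rectangle, stroke `#008000` → engrave (S231, F2082). Machine vertices: (6.631,45.871) → (41.238,45.871) → (41.238,16.390) → (6.631,16.390) → (6.631,45.871). Closed: final G1 returns to the first vertex.

**Shape 2** — `<path>` regular polygon, stroke `#0000ff` → score (S474, F1572). Machine vertices: (91.204,67.739) → (115.906,63.423) → (111.590,38.721) → (86.888,43.037) → (91.204,67.739). Closed: final G1 returns to the first vertex.

**Shape 3** — `<rect>` rectangle, stroke `#008000` → engrave (S231, F2082). Machine vertices: (44.034,66.520) → (100.522,66.520) → (100.522,47.682) → (44.034,47.682) → (44.034,66.520). Closed: final G1 returns to the first vertex.

**Shape 4** — `<polygon>` regular polygon, stroke `#000000` → cut (S873, F762). Machine vertices: (123.973,61.813) → (138.241,58.671) → (144.681,45.557) → (138.442,32.346) → (124.224,28.986) → (112.733,38.007) → (112.621,52.617) → (123.973,61.813). Closed: final G1 returns to the first vertex.

**Shape 5** — `<path>` regular polygon, stroke `#008000` → engrave (S231, F2082). Machine vertices: (88.079,23.386) → (97.718,25.865) → (100.197,16.226) → (90.558,13.747) → (88.079,23.386). Closed: final G1 returns to the first vertex.

; LightBurn 1.7.01
; GRBL device profile, absolute coords
G21
G90
G0 X6.631 Y45.871
M4 S231
G1 X41.238 Y45.871 F2082
G1 X41.238 Y16.390
G1 X6.631 Y16.390
G1 X6.631 Y45.871
M5
G0 X91.204 Y67.739
M4 S474
G1 X115.906 Y63.423 F1572
G1 X111.590 Y38.721
G1 X86.888 Y43.037
G1 X91.204 Y67.739
M5
G0 X44.034 Y66.520
M4 S231
G1 X100.522 Y66.520 F2082
G1 X100.522 Y47.682
G1 X44.034 Y47.682
G1 X44.034 Y66.520
M5
G0 X123.973 Y61.813
M4 S873
G1 X138.241 Y58.671 F762
G1 X144.681 Y45.557
G1 X138.442 Y32.346
G1 X124.224 Y28.986
G1 X112.733 Y38.007
G1 X112.621 Y52.617
G1 X123.973 Y61.813
M5
G0 X88.079 Y23.386
M4 S231
G1 X97.718 Y25.865 F2082
G1 X100.197 Y16.226
G1 X90.558 Y13.747
G1 X88.079 Y23.386
M5
G0 X0.000 Y0.000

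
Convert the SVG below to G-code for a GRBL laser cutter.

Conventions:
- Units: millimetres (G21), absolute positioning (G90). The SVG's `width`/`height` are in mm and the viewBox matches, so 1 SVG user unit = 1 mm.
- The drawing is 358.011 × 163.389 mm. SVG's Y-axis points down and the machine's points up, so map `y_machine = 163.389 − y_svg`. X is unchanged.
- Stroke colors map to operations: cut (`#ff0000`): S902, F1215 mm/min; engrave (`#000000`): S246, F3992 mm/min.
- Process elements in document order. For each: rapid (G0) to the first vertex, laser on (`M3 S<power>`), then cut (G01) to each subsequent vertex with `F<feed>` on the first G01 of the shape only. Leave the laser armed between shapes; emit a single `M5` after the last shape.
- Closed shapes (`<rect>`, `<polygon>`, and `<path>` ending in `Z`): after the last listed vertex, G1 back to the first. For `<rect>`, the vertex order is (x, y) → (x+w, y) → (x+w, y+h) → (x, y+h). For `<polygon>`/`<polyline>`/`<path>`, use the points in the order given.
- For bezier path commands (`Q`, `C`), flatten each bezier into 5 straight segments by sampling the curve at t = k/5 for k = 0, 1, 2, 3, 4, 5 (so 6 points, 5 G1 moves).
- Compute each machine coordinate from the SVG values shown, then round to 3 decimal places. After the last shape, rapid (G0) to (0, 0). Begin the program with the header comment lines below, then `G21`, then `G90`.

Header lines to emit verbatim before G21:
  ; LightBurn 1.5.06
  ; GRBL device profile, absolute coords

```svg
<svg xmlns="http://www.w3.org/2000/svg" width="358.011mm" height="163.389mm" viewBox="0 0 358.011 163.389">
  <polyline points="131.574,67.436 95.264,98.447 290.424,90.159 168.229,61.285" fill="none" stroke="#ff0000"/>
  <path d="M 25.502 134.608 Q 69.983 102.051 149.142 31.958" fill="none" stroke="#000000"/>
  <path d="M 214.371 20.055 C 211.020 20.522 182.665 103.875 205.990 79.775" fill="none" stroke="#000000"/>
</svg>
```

Since the viewBox matches the mm dimensions, user units are millimetres directly. The only transform is the Y-flip y_m = 163.389 − y_svg.

Shape 1 is a open polyline drawn with `<polyline>`. Its stroke #ff0000 means cut at S902, F1215. After flipping Y the toolpath is (131.574,95.953) → (95.264,64.942) → (290.424,73.230) → (168.229,102.104).

Shape 2 is a quadratic bezier drawn with `<path>`. Its stroke #000000 means engrave at S246, F3992. After flipping Y the toolpath is (25.502,28.781) → (44.682,43.305) → (66.635,60.832) → (91.363,81.362) → (118.866,104.895) → (149.142,131.431).

Shape 3 is a cubic bezier drawn with `<path>`. Its stroke #000000 means engrave at S246, F3992. After flipping Y the toolpath is (214.371,143.334) → (209.973,134.630) → (203.256,115.170) → (197.899,94.090) → (197.583,80.526) → (205.990,83.614).

; LightBurn 1.5.06
; GRBL device profile, absolute coords
G21
G90
G0 X131.574 Y95.953
M3 S902
G01 X95.264 Y64.942 F1215
G01 X290.424 Y73.230
G01 X168.229 Y102.104
G0 X25.502 Y28.781
M3 S246
G01 X44.682 Y43.305 F3992
G01 X66.635 Y60.832
G01 X91.363 Y81.362
G01 X118.866 Y104.895
G01 X149.142 Y131.431
G0 X214.371 Y143.334
M3 S246
G01 X209.973 Y134.630 F3992
G01 X203.256 Y115.170
G01 X197.899 Y94.090
G01 X197.583 Y80.526
G01 X205.990 Y83.614
M5
G0 X0.000 Y0.000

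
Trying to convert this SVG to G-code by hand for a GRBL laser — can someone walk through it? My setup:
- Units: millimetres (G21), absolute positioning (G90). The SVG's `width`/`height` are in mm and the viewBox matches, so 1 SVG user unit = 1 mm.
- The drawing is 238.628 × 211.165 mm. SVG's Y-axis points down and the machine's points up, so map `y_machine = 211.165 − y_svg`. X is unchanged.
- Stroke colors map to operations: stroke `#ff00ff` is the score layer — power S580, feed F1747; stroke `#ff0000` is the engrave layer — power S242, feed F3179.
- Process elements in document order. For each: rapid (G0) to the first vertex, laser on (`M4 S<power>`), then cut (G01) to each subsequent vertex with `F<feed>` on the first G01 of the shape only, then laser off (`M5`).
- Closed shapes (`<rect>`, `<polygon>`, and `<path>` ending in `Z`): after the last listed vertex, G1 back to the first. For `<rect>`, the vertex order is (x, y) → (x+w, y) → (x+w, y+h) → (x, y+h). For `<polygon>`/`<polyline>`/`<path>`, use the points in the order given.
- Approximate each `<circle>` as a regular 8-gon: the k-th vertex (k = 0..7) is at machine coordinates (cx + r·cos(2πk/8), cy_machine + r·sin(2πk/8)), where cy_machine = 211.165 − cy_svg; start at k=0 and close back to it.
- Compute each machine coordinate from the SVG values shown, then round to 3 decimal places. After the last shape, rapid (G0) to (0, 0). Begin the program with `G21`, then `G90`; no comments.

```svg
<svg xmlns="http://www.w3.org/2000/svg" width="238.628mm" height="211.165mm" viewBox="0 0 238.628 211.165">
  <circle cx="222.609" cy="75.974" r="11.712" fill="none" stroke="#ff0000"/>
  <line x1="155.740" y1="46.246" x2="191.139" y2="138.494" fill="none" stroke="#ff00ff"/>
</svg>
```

1 u = 1 mm; y_m = 211.165 − y.

[1] `<circle>` circle, #ff0000→engrave S242 F3179: (234.321,135.191) → (230.891,143.473) → (222.609,146.903) → (214.327,143.473) → (210.897,135.191) → (214.327,126.909) → (222.609,123.479) → (230.891,126.909) → (234.321,135.191) (closed)

[2] `<line>` line segment, #ff00ff→score S580 F1747: (155.740,164.919) → (191.139,72.671)

G21
G90
G0 X234.321 Y135.191
M4 S242
G01 X230.891 Y143.473 F3179
G01 X222.609 Y146.903
G01 X214.327 Y143.473
G01 X210.897 Y135.191
G01 X214.327 Y126.909
G01 X222.609 Y123.479
G01 X230.891 Y126.909
G01 X234.321 Y135.191
M5
G0 X155.740 Y164.919
M4 S580
G01 X191.139 Y72.671 F1747
M5
G0 X0.000 Y0.000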